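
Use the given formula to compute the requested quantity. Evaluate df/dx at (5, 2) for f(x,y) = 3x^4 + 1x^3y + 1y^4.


df/dx = 4*3*x^3 + 3*1*x^2*y
At (5,2): 4*3*5^3 + 3*1*5^2*2
= 1500 + 150
= 1650

1650


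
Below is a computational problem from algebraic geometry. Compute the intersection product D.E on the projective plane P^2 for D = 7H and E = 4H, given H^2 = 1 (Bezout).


Using bilinearity of the intersection pairing on the projective plane P^2:
(aH).(bH) = ab * (H.H)
We have H^2 = 1 (Bezout).
D.E = (7H).(4H) = 7*4*1
= 28*1
= 28

28


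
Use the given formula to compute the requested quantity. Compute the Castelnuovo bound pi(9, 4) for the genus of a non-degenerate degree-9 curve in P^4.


Castelnuovo's bound: write d - 1 = m(r-1) + epsilon with 0 <= epsilon < r-1.
d - 1 = 9 - 1 = 8
r - 1 = 4 - 1 = 3
8 = 2*3 + 2, so m = 2, epsilon = 2
pi(d, r) = m(m-1)(r-1)/2 + m*epsilon
= 2*1*3/2 + 2*2
= 6/2 + 4
= 3 + 4 = 7

7


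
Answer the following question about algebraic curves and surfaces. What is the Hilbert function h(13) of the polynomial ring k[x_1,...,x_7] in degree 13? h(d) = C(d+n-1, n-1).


The Hilbert function for the polynomial ring in 7 variables is:
h(d) = C(d+n-1, n-1)
h(13) = C(13+7-1, 7-1) = C(19, 6)
= 19! / (6! * 13!)
= 27132

27132


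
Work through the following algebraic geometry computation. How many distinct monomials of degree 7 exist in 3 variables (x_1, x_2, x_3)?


The number of degree-7 monomials in 3 variables is C(d+n-1, n-1).
= C(7+3-1, 3-1) = C(9, 2)
= 36

36


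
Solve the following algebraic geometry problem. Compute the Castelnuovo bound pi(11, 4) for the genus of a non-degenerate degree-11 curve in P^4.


Castelnuovo's bound: write d - 1 = m(r-1) + epsilon with 0 <= epsilon < r-1.
d - 1 = 11 - 1 = 10
r - 1 = 4 - 1 = 3
10 = 3*3 + 1, so m = 3, epsilon = 1
pi(d, r) = m(m-1)(r-1)/2 + m*epsilon
= 3*2*3/2 + 3*1
= 18/2 + 3
= 9 + 3 = 12

12


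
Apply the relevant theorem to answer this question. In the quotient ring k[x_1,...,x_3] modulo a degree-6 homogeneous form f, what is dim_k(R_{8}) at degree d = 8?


For R = k[x_1,...,x_n]/(f) with f homogeneous of degree e:
The Hilbert series is (1 - t^e)/(1 - t)^n.
So h(d) = C(d+n-1, n-1) - C(d-e+n-1, n-1) for d >= e.
With n=3, e=6, d=8:
C(8+3-1, 3-1) = C(10, 2) = 45
C(8-6+3-1, 3-1) = C(4, 2) = 6
h(8) = 45 - 6 = 39

39


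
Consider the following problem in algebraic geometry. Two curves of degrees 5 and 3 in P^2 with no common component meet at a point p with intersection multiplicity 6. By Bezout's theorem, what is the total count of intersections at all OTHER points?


By Bezout's theorem, the total intersection number is d1 * d2.
Total = 5 * 3 = 15
Intersection multiplicity at p = 6
Remaining intersections = 15 - 6 = 9

9


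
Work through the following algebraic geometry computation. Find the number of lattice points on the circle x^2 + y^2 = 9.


Systematically check integer values of x where x^2 <= 9.
For each valid x, check if 9 - x^2 is a perfect square.
x=0: 9 - 0 = 9, sqrt = 3 (valid)
x=3: 9 - 9 = 0, sqrt = 0 (valid)
Total integer solutions found: 4

4


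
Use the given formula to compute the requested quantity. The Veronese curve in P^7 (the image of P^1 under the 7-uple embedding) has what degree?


The rational normal curve in P^7 is the image of P^1 under the 7-uple Veronese.
A general hyperplane in P^7 pulls back to a degree-7 form on P^1, which has 7 zeros,
so the curve meets a general hyperplane in 7 points. Degree = 7.

7


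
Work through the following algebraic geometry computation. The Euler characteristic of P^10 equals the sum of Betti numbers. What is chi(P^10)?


The complex projective space P^10 has one cell in each even real dimension 0, 2, ..., 20.
The cohomology groups are H^{2k}(P^10) = Z for k = 0,...,10, and 0 otherwise.
Euler characteristic = sum of Betti numbers = 1 per even-dimensional cohomology group.
chi(P^10) = 10 + 1 = 11

11


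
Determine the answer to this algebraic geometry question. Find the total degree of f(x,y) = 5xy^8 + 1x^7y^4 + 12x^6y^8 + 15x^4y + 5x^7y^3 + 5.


Examine each term for its total degree (sum of exponents).
  Term '5xy^8' has total degree 1+8 = 9.
  Term '1x^7y^4' has total degree 7+4 = 11.
  Term '12x^6y^8' has total degree 6+8 = 14.
  Term '15x^4y' has total degree 4+1 = 5.
  Term '5x^7y^3' has total degree 7+3 = 10.
  Term '5' has total degree 0+0 = 0.
The maximum total degree among all terms is 14.

14


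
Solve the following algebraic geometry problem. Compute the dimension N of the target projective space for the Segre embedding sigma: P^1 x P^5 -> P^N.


The Segre embedding maps P^m x P^n into P^N via
all products of coordinates from each factor.
N = (m+1)(n+1) - 1
N = (1+1)(5+1) - 1
N = 2*6 - 1
N = 12 - 1 = 11

11


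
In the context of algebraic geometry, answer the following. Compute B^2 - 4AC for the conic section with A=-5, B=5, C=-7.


The discriminant of a conic Ax^2 + Bxy + Cy^2 + ... = 0 is B^2 - 4AC.
B^2 = 5^2 = 25
4AC = 4*(-5)*(-7) = 140
Discriminant = 25 - 140 = -115

-115


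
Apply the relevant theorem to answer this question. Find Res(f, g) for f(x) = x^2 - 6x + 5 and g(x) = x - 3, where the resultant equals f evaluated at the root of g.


For Res(f, x - c), we evaluate f at x = c.
f(3) = 3^2 - 6*3 + 5
= 9 - 18 + 5
= -9 + 5 = -4
Res(f, g) = -4

-4


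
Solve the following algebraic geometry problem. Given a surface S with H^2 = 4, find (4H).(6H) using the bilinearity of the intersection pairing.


Using bilinearity of the intersection pairing on a surface S:
(aH).(bH) = ab * (H.H)
We have H^2 = 4.
D.E = (4H).(6H) = 4*6*4
= 24*4
= 96

96


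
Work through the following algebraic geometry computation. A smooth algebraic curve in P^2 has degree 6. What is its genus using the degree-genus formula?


Using the genus formula for smooth plane curves:
g = (d-1)(d-2)/2
g = (6-1)(6-2)/2
g = 5*4/2
g = 20/2 = 10

10


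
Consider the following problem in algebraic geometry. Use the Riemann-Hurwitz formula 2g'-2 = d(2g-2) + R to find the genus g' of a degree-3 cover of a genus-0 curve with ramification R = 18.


Riemann-Hurwitz formula: 2g' - 2 = d(2g - 2) + R
Given: d = 3, g = 0, R = 18
2g' - 2 = 3*(2*0 - 2) + 18
2g' - 2 = 3*(-2) + 18
2g' - 2 = -6 + 18 = 12
2g' = 14
g' = 7

7


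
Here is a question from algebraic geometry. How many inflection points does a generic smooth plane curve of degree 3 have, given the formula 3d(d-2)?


For a general smooth plane curve C of degree d, the inflection points are
the intersection of C with its Hessian curve, which has degree 3(d-2).
By Bezout, the total intersection number is d * 3(d-2) = 3 * 3 = 9.
For a general curve every flex is ordinary, so each contributes
multiplicity 1 to C·Hess(C), and the number of distinct inflection
points is 3d(d-2).
Inflection points = 3*3*(3-2) = 3*3*1 = 9

9


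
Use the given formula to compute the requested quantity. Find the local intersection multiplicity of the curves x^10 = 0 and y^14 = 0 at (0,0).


The intersection multiplicity of V(x^a) and V(y^b) at the origin is:
I(O; V(x^10), V(y^14)) = dim_k(k[x,y]/(x^10, y^14))
A basis for k[x,y]/(x^10, y^14) is the set of monomials x^i * y^j
where 0 <= i < 10 and 0 <= j < 14.
The number of such monomials is 10 * 14 = 140

140


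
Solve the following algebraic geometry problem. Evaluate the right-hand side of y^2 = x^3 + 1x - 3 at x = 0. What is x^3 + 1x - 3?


Compute x^3 + 1x - 3 at x = 0:
x^3 = 0^3 = 0
1*x = 1*0 = 0
Sum: 0 + 0 - 3 = -3

-3


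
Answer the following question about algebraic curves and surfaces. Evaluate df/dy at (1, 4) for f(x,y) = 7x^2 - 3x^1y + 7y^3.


df/dy = (-3)*x^1 + 3*7*y^2
At (1,4): (-3)*1^1 + 3*7*4^2
= -3 + 336
= 333

333


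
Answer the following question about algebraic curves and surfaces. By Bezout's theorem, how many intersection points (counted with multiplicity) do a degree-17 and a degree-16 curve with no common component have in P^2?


Bezout's theorem states the intersection count equals the product of degrees.
Intersection count = 17 * 16 = 272

272


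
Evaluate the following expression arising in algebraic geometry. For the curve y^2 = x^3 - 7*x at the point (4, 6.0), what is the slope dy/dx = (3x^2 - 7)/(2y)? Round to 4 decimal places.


Using implicit differentiation of y^2 = x^3 - 7*x:
2y * dy/dx = 3x^2 - 7
dy/dx = (3x^2 - 7)/(2y)
Numerator: 3*4^2 - 7 = 41
Denominator: 2*6.0 = 12.0
dy/dx = 41/12.0 = 3.4167

3.4167


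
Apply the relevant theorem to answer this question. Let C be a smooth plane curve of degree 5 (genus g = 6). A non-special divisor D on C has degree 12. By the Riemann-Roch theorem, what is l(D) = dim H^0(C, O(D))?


First, compute the genus of a smooth plane curve of degree 5:
g = (d-1)(d-2)/2 = (5-1)(5-2)/2 = 6
For a non-special divisor D (i.e., h^1(D) = 0), Riemann-Roch gives:
l(D) = deg(D) - g + 1
Since deg(D) = 12 >= 2g - 1 = 11, D is non-special.
l(D) = 12 - 6 + 1 = 7

7


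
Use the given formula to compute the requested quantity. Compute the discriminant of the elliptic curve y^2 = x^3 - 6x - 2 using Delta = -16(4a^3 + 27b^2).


Compute each component:
4a^3 = 4*(-6)^3 = 4*(-216) = -864
27b^2 = 27*(-2)^2 = 27*4 = 108
4a^3 + 27b^2 = -864 + 108 = -756
Delta = -16*(-756) = 12096

12096


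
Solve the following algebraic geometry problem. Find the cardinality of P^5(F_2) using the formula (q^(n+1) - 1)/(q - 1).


P^5(F_2) has (q^(n+1) - 1)/(q - 1) points.
= 2^5 + 2^4 + 2^3 + 2^2 + 2^1 + 2^0
= 32 + 16 + 8 + 4 + 2 + 1
= 63

63


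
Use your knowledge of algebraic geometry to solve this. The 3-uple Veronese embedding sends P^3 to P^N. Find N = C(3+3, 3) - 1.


The Veronese embedding v_d: P^n -> P^N maps each point to all
degree-d monomials in n+1 homogeneous coordinates.
N = C(n+d, d) - 1
N = C(3+3, 3) - 1
N = C(6, 3) - 1
C(6, 3) = 20
N = 20 - 1 = 19

19


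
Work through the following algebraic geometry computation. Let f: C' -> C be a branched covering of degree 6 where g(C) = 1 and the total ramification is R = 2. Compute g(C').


Riemann-Hurwitz formula: 2g' - 2 = d(2g - 2) + R
Given: d = 6, g = 1, R = 2
2g' - 2 = 6*(2*1 - 2) + 2
2g' - 2 = 6*0 + 2
2g' - 2 = 0 + 2 = 2
2g' = 4
g' = 2

2


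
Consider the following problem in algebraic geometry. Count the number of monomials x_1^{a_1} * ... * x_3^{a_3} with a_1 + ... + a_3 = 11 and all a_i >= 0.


The number of degree-11 monomials in 3 variables is C(d+n-1, n-1).
= C(11+3-1, 3-1) = C(13, 2)
= 78

78


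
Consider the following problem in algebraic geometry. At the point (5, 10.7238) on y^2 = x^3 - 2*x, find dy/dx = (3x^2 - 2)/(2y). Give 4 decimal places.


Using implicit differentiation of y^2 = x^3 - 2*x:
2y * dy/dx = 3x^2 - 2
dy/dx = (3x^2 - 2)/(2y)
Numerator: 3*5^2 - 2 = 73
Denominator: 2*10.7238 = 21.4476
dy/dx = 73/21.4476 = 3.4036

3.4036


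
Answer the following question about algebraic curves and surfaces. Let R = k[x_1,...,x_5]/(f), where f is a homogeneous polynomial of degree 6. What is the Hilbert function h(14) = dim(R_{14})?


For R = k[x_1,...,x_n]/(f) with f homogeneous of degree e:
The Hilbert series is (1 - t^e)/(1 - t)^n.
So h(d) = C(d+n-1, n-1) - C(d-e+n-1, n-1) for d >= e.
With n=5, e=6, d=14:
C(14+5-1, 5-1) = C(18, 4) = 3060
C(14-6+5-1, 5-1) = C(12, 4) = 495
h(14) = 3060 - 495 = 2565

2565


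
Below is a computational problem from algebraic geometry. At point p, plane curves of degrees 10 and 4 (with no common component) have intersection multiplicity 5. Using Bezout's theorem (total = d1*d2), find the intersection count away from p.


By Bezout's theorem, the total intersection number is d1 * d2.
Total = 10 * 4 = 40
Intersection multiplicity at p = 5
Remaining intersections = 40 - 5 = 35

35


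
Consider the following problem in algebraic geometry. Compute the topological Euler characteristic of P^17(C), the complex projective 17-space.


The complex projective space P^17 has one cell in each even real dimension 0, 2, ..., 34.
The cohomology groups are H^{2k}(P^17) = Z for k = 0,...,17, and 0 otherwise.
Euler characteristic = sum of Betti numbers = 1 per even-dimensional cohomology group.
chi(P^17) = 17 + 1 = 18

18


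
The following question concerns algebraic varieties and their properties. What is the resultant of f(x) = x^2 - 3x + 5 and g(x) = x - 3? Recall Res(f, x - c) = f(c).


For Res(f, x - c), we evaluate f at x = c.
f(3) = 3^2 - 3*3 + 5
= 9 - 9 + 5
= 0 + 5 = 5
Res(f, g) = 5

5


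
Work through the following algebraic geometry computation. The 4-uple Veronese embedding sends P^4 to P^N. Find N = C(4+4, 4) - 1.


The Veronese embedding v_d: P^n -> P^N maps each point to all
degree-d monomials in n+1 homogeneous coordinates.
N = C(n+d, d) - 1
N = C(4+4, 4) - 1
N = C(8, 4) - 1
C(8, 4) = 70
N = 70 - 1 = 69

69


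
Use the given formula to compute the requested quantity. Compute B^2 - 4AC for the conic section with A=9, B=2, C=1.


The discriminant of a conic Ax^2 + Bxy + Cy^2 + ... = 0 is B^2 - 4AC.
B^2 = 2^2 = 4
4AC = 4*9*1 = 36
Discriminant = 4 - 36 = -32

-32


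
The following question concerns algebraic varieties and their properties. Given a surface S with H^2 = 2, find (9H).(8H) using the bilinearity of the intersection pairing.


Using bilinearity of the intersection pairing on a surface S:
(aH).(bH) = ab * (H.H)
We have H^2 = 2.
D.E = (9H).(8H) = 9*8*2
= 72*2
= 144

144


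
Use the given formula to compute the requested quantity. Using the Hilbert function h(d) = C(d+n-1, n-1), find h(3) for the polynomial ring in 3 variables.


The Hilbert function for the polynomial ring in 3 variables is:
h(d) = C(d+n-1, n-1)
h(3) = C(3+3-1, 3-1) = C(5, 2)
= 5! / (2! * 3!)
= 10

10


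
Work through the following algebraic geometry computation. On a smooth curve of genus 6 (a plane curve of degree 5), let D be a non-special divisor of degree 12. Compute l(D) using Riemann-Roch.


First, compute the genus of a smooth plane curve of degree 5:
g = (d-1)(d-2)/2 = (5-1)(5-2)/2 = 6
For a non-special divisor D (i.e., h^1(D) = 0), Riemann-Roch gives:
l(D) = deg(D) - g + 1
Since deg(D) = 12 >= 2g - 1 = 11, D is non-special.
l(D) = 12 - 6 + 1 = 7

7


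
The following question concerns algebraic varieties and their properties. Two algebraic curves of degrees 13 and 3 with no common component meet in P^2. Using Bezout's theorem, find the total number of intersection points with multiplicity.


Bezout's theorem states the intersection count equals the product of degrees.
Intersection count = 13 * 3 = 39

39


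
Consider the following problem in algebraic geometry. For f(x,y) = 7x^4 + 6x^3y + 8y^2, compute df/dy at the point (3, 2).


df/dy = 6*x^3 + 2*8*y^1
At (3,2): 6*3^3 + 2*8*2^1
= 162 + 32
= 194

194


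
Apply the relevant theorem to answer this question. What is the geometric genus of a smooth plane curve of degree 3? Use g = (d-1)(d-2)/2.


Using the genus formula for smooth plane curves:
g = (d-1)(d-2)/2
g = (3-1)(3-2)/2
g = 2*1/2
g = 2/2 = 1

1


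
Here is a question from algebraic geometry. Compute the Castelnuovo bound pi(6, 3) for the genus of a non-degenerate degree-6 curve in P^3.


Castelnuovo's bound: write d - 1 = m(r-1) + epsilon with 0 <= epsilon < r-1.
d - 1 = 6 - 1 = 5
r - 1 = 3 - 1 = 2
5 = 2*2 + 1, so m = 2, epsilon = 1
pi(d, r) = m(m-1)(r-1)/2 + m*epsilon
= 2*1*2/2 + 2*1
= 4/2 + 2
= 2 + 2 = 4

4


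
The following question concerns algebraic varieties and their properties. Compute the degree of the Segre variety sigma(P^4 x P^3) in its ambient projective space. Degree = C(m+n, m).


The degree of the Segre variety P^4 x P^3 is C(m+n, m).
= C(7, 4)
= 35

35


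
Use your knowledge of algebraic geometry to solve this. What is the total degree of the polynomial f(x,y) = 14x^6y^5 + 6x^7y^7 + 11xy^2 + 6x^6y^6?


Examine each term for its total degree (sum of exponents).
  Term '14x^6y^5' has total degree 6+5 = 11.
  Term '6x^7y^7' has total degree 7+7 = 14.
  Term '11xy^2' has total degree 1+2 = 3.
  Term '6x^6y^6' has total degree 6+6 = 12.
The maximum total degree among all terms is 14.

14


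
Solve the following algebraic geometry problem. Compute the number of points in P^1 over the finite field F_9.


P^1(F_9) has (q^(n+1) - 1)/(q - 1) points.
= 9^1 + 9^0
= 9 + 1
= 10

10


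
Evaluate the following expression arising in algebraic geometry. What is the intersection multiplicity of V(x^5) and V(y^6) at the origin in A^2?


The intersection multiplicity of V(x^a) and V(y^b) at the origin is:
I(O; V(x^5), V(y^6)) = dim_k(k[x,y]/(x^5, y^6))
A basis for k[x,y]/(x^5, y^6) is the set of monomials x^i * y^j
where 0 <= i < 5 and 0 <= j < 6.
The number of such monomials is 5 * 6 = 30

30


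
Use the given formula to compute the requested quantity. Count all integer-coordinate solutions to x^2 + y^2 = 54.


Systematically check integer values of x where x^2 <= 54.
For each valid x, check if 54 - x^2 is a perfect square.
Total integer solutions found: 0

0


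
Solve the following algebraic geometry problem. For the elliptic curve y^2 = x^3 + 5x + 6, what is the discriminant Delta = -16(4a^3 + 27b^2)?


Compute each component:
4a^3 = 4*5^3 = 4*125 = 500
27b^2 = 27*6^2 = 27*36 = 972
4a^3 + 27b^2 = 500 + 972 = 1472
Delta = -16*1472 = -23552

-23552


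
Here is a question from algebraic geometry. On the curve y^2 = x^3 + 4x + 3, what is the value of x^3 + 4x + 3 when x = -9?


Compute x^3 + 4x + 3 at x = -9:
x^3 = (-9)^3 = -729
4*x = 4*(-9) = -36
Sum: -729 - 36 + 3 = -762

-762


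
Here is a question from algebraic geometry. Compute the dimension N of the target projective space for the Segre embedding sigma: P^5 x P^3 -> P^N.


The Segre embedding maps P^m x P^n into P^N via
all products of coordinates from each factor.
N = (m+1)(n+1) - 1
N = (5+1)(3+1) - 1
N = 6*4 - 1
N = 24 - 1 = 23

23


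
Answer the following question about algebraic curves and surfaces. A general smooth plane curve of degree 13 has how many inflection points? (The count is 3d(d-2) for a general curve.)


For a general smooth plane curve C of degree d, the inflection points are
the intersection of C with its Hessian curve, which has degree 3(d-2).
By Bezout, the total intersection number is d * 3(d-2) = 13 * 33 = 429.
For a general curve every flex is ordinary, so each contributes
multiplicity 1 to C·Hess(C), and the number of distinct inflection
points is 3d(d-2).
Inflection points = 3*13*(13-2) = 3*13*11 = 429

429


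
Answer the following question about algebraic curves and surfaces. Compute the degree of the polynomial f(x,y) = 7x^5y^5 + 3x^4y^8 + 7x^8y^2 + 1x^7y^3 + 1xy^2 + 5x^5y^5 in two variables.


Examine each term for its total degree (sum of exponents).
  Term '7x^5y^5' has total degree 5+5 = 10.
  Term '3x^4y^8' has total degree 4+8 = 12.
  Term '7x^8y^2' has total degree 8+2 = 10.
  Term '1x^7y^3' has total degree 7+3 = 10.
  Term '1xy^2' has total degree 1+2 = 3.
  Term '5x^5y^5' has total degree 5+5 = 10.
The maximum total degree among all terms is 12.

12


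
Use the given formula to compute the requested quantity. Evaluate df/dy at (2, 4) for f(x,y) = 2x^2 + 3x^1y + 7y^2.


df/dy = 3*x^1 + 2*7*y^1
At (2,4): 3*2^1 + 2*7*4^1
= 6 + 56
= 62

62


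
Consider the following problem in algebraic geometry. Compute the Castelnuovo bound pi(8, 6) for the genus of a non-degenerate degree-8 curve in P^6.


Castelnuovo's bound: write d - 1 = m(r-1) + epsilon with 0 <= epsilon < r-1.
d - 1 = 8 - 1 = 7
r - 1 = 6 - 1 = 5
7 = 1*5 + 2, so m = 1, epsilon = 2
pi(d, r) = m(m-1)(r-1)/2 + m*epsilon
= 1*0*5/2 + 1*2
= 0/2 + 2
= 0 + 2 = 2

2


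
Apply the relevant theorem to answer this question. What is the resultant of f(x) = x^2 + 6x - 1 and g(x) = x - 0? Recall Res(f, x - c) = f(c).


For Res(f, x - c), we evaluate f at x = c.
f(0) = 0^2 + 6*0 - 1
= 0 + 0 - 1
= 0 - 1 = -1
Res(f, g) = -1

-1


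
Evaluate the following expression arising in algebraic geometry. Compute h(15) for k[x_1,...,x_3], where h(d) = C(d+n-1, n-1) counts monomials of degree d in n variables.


The Hilbert function for the polynomial ring in 3 variables is:
h(d) = C(d+n-1, n-1)
h(15) = C(15+3-1, 3-1) = C(17, 2)
= 17! / (2! * 15!)
= 136

136


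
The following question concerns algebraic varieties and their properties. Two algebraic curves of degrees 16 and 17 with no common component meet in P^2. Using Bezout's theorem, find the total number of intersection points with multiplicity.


Bezout's theorem states the intersection count equals the product of degrees.
Intersection count = 16 * 17 = 272

272


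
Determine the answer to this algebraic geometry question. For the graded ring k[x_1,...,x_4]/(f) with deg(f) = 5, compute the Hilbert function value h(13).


For R = k[x_1,...,x_n]/(f) with f homogeneous of degree e:
The Hilbert series is (1 - t^e)/(1 - t)^n.
So h(d) = C(d+n-1, n-1) - C(d-e+n-1, n-1) for d >= e.
With n=4, e=5, d=13:
C(13+4-1, 4-1) = C(16, 3) = 560
C(13-5+4-1, 4-1) = C(11, 3) = 165
h(13) = 560 - 165 = 395

395


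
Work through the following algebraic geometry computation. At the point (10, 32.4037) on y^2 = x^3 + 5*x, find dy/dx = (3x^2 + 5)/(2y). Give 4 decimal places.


Using implicit differentiation of y^2 = x^3 + 5*x:
2y * dy/dx = 3x^2 + 5
dy/dx = (3x^2 + 5)/(2y)
Numerator: 3*10^2 + 5 = 305
Denominator: 2*32.4037 = 64.8074
dy/dx = 305/64.8074 = 4.7063

4.7063


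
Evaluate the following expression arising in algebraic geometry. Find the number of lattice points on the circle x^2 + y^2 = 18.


Systematically check integer values of x where x^2 <= 18.
For each valid x, check if 18 - x^2 is a perfect square.
x=3: 18 - 9 = 9, sqrt = 3 (valid)
Total integer solutions found: 4

4


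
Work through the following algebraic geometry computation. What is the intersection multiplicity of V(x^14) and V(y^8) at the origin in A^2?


The intersection multiplicity of V(x^a) and V(y^b) at the origin is:
I(O; V(x^14), V(y^8)) = dim_k(k[x,y]/(x^14, y^8))
A basis for k[x,y]/(x^14, y^8) is the set of monomials x^i * y^j
where 0 <= i < 14 and 0 <= j < 8.
The number of such monomials is 14 * 8 = 112

112


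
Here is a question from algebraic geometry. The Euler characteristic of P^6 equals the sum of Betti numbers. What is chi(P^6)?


The complex projective space P^6 has one cell in each even real dimension 0, 2, ..., 12.
The cohomology groups are H^{2k}(P^6) = Z for k = 0,...,6, and 0 otherwise.
Euler characteristic = sum of Betti numbers = 1 per even-dimensional cohomology group.
chi(P^6) = 6 + 1 = 7

7


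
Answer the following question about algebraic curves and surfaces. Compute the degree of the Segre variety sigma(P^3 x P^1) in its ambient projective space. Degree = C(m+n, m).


The degree of the Segre variety P^3 x P^1 is C(m+n, m).
= C(4, 3)
= 4

4


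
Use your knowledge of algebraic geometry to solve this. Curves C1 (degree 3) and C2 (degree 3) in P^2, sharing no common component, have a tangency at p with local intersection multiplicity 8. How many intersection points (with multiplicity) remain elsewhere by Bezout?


By Bezout's theorem, the total intersection number is d1 * d2.
Total = 3 * 3 = 9
Intersection multiplicity at p = 8
Remaining intersections = 9 - 8 = 1

1


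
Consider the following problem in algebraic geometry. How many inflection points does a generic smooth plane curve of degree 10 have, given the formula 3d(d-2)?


For a general smooth plane curve C of degree d, the inflection points are
the intersection of C with its Hessian curve, which has degree 3(d-2).
By Bezout, the total intersection number is d * 3(d-2) = 10 * 24 = 240.
For a general curve every flex is ordinary, so each contributes
multiplicity 1 to C·Hess(C), and the number of distinct inflection
points is 3d(d-2).
Inflection points = 3*10*(10-2) = 3*10*8 = 240

240


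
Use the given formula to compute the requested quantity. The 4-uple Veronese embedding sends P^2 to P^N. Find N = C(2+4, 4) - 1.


The Veronese embedding v_d: P^n -> P^N maps each point to all
degree-d monomials in n+1 homogeneous coordinates.
N = C(n+d, d) - 1
N = C(2+4, 4) - 1
N = C(6, 4) - 1
C(6, 4) = 15
N = 15 - 1 = 14

14


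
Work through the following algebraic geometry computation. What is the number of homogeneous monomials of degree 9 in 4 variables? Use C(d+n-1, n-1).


The number of degree-9 monomials in 4 variables is C(d+n-1, n-1).
= C(9+4-1, 4-1) = C(12, 3)
= 220

220


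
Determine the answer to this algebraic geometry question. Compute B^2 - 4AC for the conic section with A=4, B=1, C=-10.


The discriminant of a conic Ax^2 + Bxy + Cy^2 + ... = 0 is B^2 - 4AC.
B^2 = 1^2 = 1
4AC = 4*4*(-10) = -160
Discriminant = 1 + 160 = 161

161


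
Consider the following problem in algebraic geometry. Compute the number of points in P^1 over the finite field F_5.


P^1(F_5) has (q^(n+1) - 1)/(q - 1) points.
= 5^1 + 5^0
= 5 + 1
= 6

6


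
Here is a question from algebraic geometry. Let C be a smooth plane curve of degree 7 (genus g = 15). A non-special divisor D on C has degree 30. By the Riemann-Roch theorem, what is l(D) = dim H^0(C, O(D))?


First, compute the genus of a smooth plane curve of degree 7:
g = (d-1)(d-2)/2 = (7-1)(7-2)/2 = 15
For a non-special divisor D (i.e., h^1(D) = 0), Riemann-Roch gives:
l(D) = deg(D) - g + 1
Since deg(D) = 30 >= 2g - 1 = 29, D is non-special.
l(D) = 30 - 15 + 1 = 16

16


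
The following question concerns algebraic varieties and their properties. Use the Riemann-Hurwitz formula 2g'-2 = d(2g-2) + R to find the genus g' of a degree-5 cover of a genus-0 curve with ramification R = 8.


Riemann-Hurwitz formula: 2g' - 2 = d(2g - 2) + R
Given: d = 5, g = 0, R = 8
2g' - 2 = 5*(2*0 - 2) + 8
2g' - 2 = 5*(-2) + 8
2g' - 2 = -10 + 8 = -2
2g' = 0
g' = 0

0


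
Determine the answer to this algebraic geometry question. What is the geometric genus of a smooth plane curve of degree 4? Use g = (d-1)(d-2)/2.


Using the genus formula for smooth plane curves:
g = (d-1)(d-2)/2
g = (4-1)(4-2)/2
g = 3*2/2
g = 6/2 = 3

3


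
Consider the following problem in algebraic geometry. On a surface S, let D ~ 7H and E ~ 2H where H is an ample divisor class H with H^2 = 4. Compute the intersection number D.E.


Using bilinearity of the intersection pairing on a surface S:
(aH).(bH) = ab * (H.H)
We have H^2 = 4.
D.E = (7H).(2H) = 7*2*4
= 14*4
= 56

56


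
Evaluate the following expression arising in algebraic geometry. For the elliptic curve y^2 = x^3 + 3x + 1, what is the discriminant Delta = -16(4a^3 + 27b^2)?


Compute each component:
4a^3 = 4*3^3 = 4*27 = 108
27b^2 = 27*1^2 = 27*1 = 27
4a^3 + 27b^2 = 108 + 27 = 135
Delta = -16*135 = -2160

-2160


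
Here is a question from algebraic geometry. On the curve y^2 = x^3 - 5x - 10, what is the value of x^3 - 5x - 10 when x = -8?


Compute x^3 - 5x - 10 at x = -8:
x^3 = (-8)^3 = -512
(-5)*x = (-5)*(-8) = 40
Sum: -512 + 40 - 10 = -482

-482


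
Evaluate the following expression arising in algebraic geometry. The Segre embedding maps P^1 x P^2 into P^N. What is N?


The Segre embedding maps P^m x P^n into P^N via
all products of coordinates from each factor.
N = (m+1)(n+1) - 1
N = (1+1)(2+1) - 1
N = 2*3 - 1
N = 6 - 1 = 5

5


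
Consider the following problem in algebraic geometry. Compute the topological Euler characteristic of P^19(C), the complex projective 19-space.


The complex projective space P^19 has one cell in each even real dimension 0, 2, ..., 38.
The cohomology groups are H^{2k}(P^19) = Z for k = 0,...,19, and 0 otherwise.
Euler characteristic = sum of Betti numbers = 1 per even-dimensional cohomology group.
chi(P^19) = 19 + 1 = 20

20


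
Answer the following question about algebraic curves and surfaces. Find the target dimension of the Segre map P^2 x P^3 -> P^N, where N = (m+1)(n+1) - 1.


The Segre embedding maps P^m x P^n into P^N via
all products of coordinates from each factor.
N = (m+1)(n+1) - 1
N = (2+1)(3+1) - 1
N = 3*4 - 1
N = 12 - 1 = 11

11


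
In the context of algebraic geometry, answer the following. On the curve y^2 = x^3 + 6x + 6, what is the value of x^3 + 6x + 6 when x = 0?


Compute x^3 + 6x + 6 at x = 0:
x^3 = 0^3 = 0
6*x = 6*0 = 0
Sum: 0 + 0 + 6 = 6

6


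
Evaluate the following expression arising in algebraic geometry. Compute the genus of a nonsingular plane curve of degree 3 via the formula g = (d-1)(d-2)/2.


Using the genus formula for smooth plane curves:
g = (d-1)(d-2)/2
g = (3-1)(3-2)/2
g = 2*1/2
g = 2/2 = 1

1


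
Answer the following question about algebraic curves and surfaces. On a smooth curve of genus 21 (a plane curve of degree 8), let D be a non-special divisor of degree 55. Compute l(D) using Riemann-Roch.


First, compute the genus of a smooth plane curve of degree 8:
g = (d-1)(d-2)/2 = (8-1)(8-2)/2 = 21
For a non-special divisor D (i.e., h^1(D) = 0), Riemann-Roch gives:
l(D) = deg(D) - g + 1
Since deg(D) = 55 >= 2g - 1 = 41, D is non-special.
l(D) = 55 - 21 + 1 = 35

35


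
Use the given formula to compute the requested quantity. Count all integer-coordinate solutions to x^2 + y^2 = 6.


Systematically check integer values of x where x^2 <= 6.
For each valid x, check if 6 - x^2 is a perfect square.
Total integer solutions found: 0

0


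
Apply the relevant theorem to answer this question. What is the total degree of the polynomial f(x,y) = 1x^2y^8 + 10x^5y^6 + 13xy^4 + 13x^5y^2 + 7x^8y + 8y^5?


Examine each term for its total degree (sum of exponents).
  Term '1x^2y^8' has total degree 2+8 = 10.
  Term '10x^5y^6' has total degree 5+6 = 11.
  Term '13xy^4' has total degree 1+4 = 5.
  Term '13x^5y^2' has total degree 5+2 = 7.
  Term '7x^8y' has total degree 8+1 = 9.
  Term '8y^5' has total degree 0+5 = 5.
The maximum total degree among all terms is 11.

11


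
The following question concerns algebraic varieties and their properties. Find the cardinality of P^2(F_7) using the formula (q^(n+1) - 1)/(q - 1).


P^2(F_7) has (q^(n+1) - 1)/(q - 1) points.
= 7^2 + 7^1 + 7^0
= 49 + 7 + 1
= 57

57


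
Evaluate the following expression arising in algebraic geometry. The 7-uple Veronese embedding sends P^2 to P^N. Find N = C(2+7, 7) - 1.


The Veronese embedding v_d: P^n -> P^N maps each point to all
degree-d monomials in n+1 homogeneous coordinates.
N = C(n+d, d) - 1
N = C(2+7, 7) - 1
N = C(9, 7) - 1
C(9, 7) = 36
N = 36 - 1 = 35

35


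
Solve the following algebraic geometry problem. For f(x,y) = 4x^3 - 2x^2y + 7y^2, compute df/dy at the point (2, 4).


df/dy = (-2)*x^2 + 2*7*y^1
At (2,4): (-2)*2^2 + 2*7*4^1
= -8 + 56
= 48

48


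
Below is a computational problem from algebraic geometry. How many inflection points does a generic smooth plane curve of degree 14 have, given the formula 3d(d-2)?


For a general smooth plane curve C of degree d, the inflection points are
the intersection of C with its Hessian curve, which has degree 3(d-2).
By Bezout, the total intersection number is d * 3(d-2) = 14 * 36 = 504.
For a general curve every flex is ordinary, so each contributes
multiplicity 1 to C·Hess(C), and the number of distinct inflection
points is 3d(d-2).
Inflection points = 3*14*(14-2) = 3*14*12 = 504

504


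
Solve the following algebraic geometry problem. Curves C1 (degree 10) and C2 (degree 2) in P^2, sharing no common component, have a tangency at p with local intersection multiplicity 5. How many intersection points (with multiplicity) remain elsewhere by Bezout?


By Bezout's theorem, the total intersection number is d1 * d2.
Total = 10 * 2 = 20
Intersection multiplicity at p = 5
Remaining intersections = 20 - 5 = 15

15


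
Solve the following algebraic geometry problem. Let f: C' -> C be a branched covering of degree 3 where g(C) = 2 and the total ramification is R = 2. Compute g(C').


Riemann-Hurwitz formula: 2g' - 2 = d(2g - 2) + R
Given: d = 3, g = 2, R = 2
2g' - 2 = 3*(2*2 - 2) + 2
2g' - 2 = 3*2 + 2
2g' - 2 = 6 + 2 = 8
2g' = 10
g' = 5

5


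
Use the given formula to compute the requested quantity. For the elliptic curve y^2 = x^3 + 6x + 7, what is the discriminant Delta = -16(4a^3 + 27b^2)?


Compute each component:
4a^3 = 4*6^3 = 4*216 = 864
27b^2 = 27*7^2 = 27*49 = 1323
4a^3 + 27b^2 = 864 + 1323 = 2187
Delta = -16*2187 = -34992

-34992


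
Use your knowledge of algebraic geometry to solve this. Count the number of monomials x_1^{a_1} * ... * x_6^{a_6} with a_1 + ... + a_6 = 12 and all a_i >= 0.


The number of degree-12 monomials in 6 variables is C(d+n-1, n-1).
= C(12+6-1, 6-1) = C(17, 5)
= 6188

6188


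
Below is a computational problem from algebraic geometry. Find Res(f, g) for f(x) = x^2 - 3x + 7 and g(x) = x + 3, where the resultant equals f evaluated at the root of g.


For Res(f, x - c), we evaluate f at x = c.
f(-3) = (-3)^2 - 3*(-3) + 7
= 9 + 9 + 7
= 18 + 7 = 25
Res(f, g) = 25

25


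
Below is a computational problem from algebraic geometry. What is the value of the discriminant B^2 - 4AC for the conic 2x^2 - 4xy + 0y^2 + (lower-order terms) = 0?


The discriminant of a conic Ax^2 + Bxy + Cy^2 + ... = 0 is B^2 - 4AC.
B^2 = (-4)^2 = 16
4AC = 4*2*0 = 0
Discriminant = 16 + 0 = 16

16


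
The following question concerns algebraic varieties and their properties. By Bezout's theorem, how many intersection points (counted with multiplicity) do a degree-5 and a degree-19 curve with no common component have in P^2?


Bezout's theorem states the intersection count equals the product of degrees.
Intersection count = 5 * 19 = 95

95


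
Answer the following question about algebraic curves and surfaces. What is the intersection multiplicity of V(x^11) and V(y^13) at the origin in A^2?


The intersection multiplicity of V(x^a) and V(y^b) at the origin is:
I(O; V(x^11), V(y^13)) = dim_k(k[x,y]/(x^11, y^13))
A basis for k[x,y]/(x^11, y^13) is the set of monomials x^i * y^j
where 0 <= i < 11 and 0 <= j < 13.
The number of such monomials is 11 * 13 = 143

143


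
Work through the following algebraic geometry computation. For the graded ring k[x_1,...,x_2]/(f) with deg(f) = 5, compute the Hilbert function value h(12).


For R = k[x_1,...,x_n]/(f) with f homogeneous of degree e:
The Hilbert series is (1 - t^e)/(1 - t)^n.
So h(d) = C(d+n-1, n-1) - C(d-e+n-1, n-1) for d >= e.
With n=2, e=5, d=12:
C(12+2-1, 2-1) = C(13, 1) = 13
C(12-5+2-1, 2-1) = C(8, 1) = 8
h(12) = 13 - 8 = 5

5


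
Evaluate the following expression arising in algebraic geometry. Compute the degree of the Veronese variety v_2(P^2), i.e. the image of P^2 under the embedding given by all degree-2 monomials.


The Veronese variety v_2(P^2) has degree d^r.
d^r = 2^2 = 4

4


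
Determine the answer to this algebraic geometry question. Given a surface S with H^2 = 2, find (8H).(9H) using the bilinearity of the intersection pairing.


Using bilinearity of the intersection pairing on a surface S:
(aH).(bH) = ab * (H.H)
We have H^2 = 2.
D.E = (8H).(9H) = 8*9*2
= 72*2
= 144

144


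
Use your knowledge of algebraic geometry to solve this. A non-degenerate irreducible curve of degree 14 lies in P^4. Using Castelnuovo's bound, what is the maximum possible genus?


Castelnuovo's bound: write d - 1 = m(r-1) + epsilon with 0 <= epsilon < r-1.
d - 1 = 14 - 1 = 13
r - 1 = 4 - 1 = 3
13 = 4*3 + 1, so m = 4, epsilon = 1
pi(d, r) = m(m-1)(r-1)/2 + m*epsilon
= 4*3*3/2 + 4*1
= 36/2 + 4
= 18 + 4 = 22

22


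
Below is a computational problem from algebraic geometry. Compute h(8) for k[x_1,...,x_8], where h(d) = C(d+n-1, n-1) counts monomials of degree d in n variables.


The Hilbert function for the polynomial ring in 8 variables is:
h(d) = C(d+n-1, n-1)
h(8) = C(8+8-1, 8-1) = C(15, 7)
= 15! / (7! * 8!)
= 6435

6435


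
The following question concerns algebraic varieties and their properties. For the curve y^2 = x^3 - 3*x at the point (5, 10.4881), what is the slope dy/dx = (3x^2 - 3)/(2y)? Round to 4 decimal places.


Using implicit differentiation of y^2 = x^3 - 3*x:
2y * dy/dx = 3x^2 - 3
dy/dx = (3x^2 - 3)/(2y)
Numerator: 3*5^2 - 3 = 72
Denominator: 2*10.4881 = 20.9762
dy/dx = 72/20.9762 = 3.4325

3.4325


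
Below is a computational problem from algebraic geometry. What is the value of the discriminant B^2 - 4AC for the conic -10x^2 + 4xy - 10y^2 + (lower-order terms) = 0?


The discriminant of a conic Ax^2 + Bxy + Cy^2 + ... = 0 is B^2 - 4AC.
B^2 = 4^2 = 16
4AC = 4*(-10)*(-10) = 400
Discriminant = 16 - 400 = -384

-384


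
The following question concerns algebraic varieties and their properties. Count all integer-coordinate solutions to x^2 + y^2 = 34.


Systematically check integer values of x where x^2 <= 34.
For each valid x, check if 34 - x^2 is a perfect square.
x=3: 34 - 9 = 25, sqrt = 5 (valid)
x=5: 34 - 25 = 9, sqrt = 3 (valid)
Total integer solutions found: 8

8


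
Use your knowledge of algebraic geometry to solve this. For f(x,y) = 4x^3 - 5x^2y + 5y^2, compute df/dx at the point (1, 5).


df/dx = 3*4*x^2 + 2*(-5)*x^1*y
At (1,5): 3*4*1^2 + 2*(-5)*1^1*5
= 12 - 50
= -38

-38


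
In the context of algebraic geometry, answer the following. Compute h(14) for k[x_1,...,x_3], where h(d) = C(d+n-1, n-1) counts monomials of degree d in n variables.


The Hilbert function for the polynomial ring in 3 variables is:
h(d) = C(d+n-1, n-1)
h(14) = C(14+3-1, 3-1) = C(16, 2)
= 16! / (2! * 14!)
= 120

120


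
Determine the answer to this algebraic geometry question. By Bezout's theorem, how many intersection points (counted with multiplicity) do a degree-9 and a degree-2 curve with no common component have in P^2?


Bezout's theorem states the intersection count equals the product of degrees.
Intersection count = 9 * 2 = 18

18


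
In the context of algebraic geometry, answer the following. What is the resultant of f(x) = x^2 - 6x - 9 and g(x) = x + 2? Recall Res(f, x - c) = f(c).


For Res(f, x - c), we evaluate f at x = c.
f(-2) = (-2)^2 - 6*(-2) - 9
= 4 + 12 - 9
= 16 - 9 = 7
Res(f, g) = 7

7


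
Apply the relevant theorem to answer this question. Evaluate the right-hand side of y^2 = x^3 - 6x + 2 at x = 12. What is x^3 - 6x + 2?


Compute x^3 - 6x + 2 at x = 12:
x^3 = 12^3 = 1728
(-6)*x = (-6)*12 = -72
Sum: 1728 - 72 + 2 = 1658

1658


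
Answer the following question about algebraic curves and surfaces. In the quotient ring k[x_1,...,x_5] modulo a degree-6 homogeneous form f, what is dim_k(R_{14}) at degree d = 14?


For R = k[x_1,...,x_n]/(f) with f homogeneous of degree e:
The Hilbert series is (1 - t^e)/(1 - t)^n.
So h(d) = C(d+n-1, n-1) - C(d-e+n-1, n-1) for d >= e.
With n=5, e=6, d=14:
C(14+5-1, 5-1) = C(18, 4) = 3060
C(14-6+5-1, 5-1) = C(12, 4) = 495
h(14) = 3060 - 495 = 2565

2565


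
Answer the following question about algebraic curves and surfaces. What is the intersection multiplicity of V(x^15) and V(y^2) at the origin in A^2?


The intersection multiplicity of V(x^a) and V(y^b) at the origin is:
I(O; V(x^15), V(y^2)) = dim_k(k[x,y]/(x^15, y^2))
A basis for k[x,y]/(x^15, y^2) is the set of monomials x^i * y^j
where 0 <= i < 15 and 0 <= j < 2.
The number of such monomials is 15 * 2 = 30

30


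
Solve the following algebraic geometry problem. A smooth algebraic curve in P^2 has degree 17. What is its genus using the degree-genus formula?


Using the genus formula for smooth plane curves:
g = (d-1)(d-2)/2
g = (17-1)(17-2)/2
g = 16*15/2
g = 240/2 = 120

120


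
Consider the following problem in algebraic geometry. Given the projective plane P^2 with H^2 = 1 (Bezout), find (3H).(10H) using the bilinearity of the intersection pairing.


Using bilinearity of the intersection pairing on the projective plane P^2:
(aH).(bH) = ab * (H.H)
We have H^2 = 1 (Bezout).
D.E = (3H).(10H) = 3*10*1
= 30*1
= 30

30


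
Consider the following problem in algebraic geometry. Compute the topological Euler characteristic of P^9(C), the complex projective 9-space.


The complex projective space P^9 has one cell in each even real dimension 0, 2, ..., 18.
The cohomology groups are H^{2k}(P^9) = Z for k = 0,...,9, and 0 otherwise.
Euler characteristic = sum of Betti numbers = 1 per even-dimensional cohomology group.
chi(P^9) = 9 + 1 = 10

10
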